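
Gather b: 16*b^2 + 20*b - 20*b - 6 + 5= 16*b^2 - 1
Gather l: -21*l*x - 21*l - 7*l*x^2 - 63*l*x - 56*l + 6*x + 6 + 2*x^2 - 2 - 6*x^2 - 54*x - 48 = l*(-7*x^2 - 84*x - 77) - 4*x^2 - 48*x - 44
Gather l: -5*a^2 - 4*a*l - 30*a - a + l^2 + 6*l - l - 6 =-5*a^2 - 31*a + l^2 + l*(5 - 4*a) - 6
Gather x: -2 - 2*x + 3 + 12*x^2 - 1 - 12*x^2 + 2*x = 0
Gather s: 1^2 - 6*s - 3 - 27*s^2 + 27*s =-27*s^2 + 21*s - 2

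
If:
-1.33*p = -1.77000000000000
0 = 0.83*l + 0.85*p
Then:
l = -1.36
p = 1.33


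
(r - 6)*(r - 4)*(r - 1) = r^3 - 11*r^2 + 34*r - 24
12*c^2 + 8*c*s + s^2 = (2*c + s)*(6*c + s)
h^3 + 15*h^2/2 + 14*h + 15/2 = (h + 1)*(h + 3/2)*(h + 5)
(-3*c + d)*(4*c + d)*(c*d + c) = -12*c^3*d - 12*c^3 + c^2*d^2 + c^2*d + c*d^3 + c*d^2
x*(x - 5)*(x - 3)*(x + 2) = x^4 - 6*x^3 - x^2 + 30*x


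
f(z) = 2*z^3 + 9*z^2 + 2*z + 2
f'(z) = 6*z^2 + 18*z + 2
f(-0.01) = 1.98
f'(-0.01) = 1.82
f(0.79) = 10.18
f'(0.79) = 19.96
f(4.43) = 361.36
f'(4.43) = 199.49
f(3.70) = 233.92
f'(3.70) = 150.74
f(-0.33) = 2.25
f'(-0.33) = -3.29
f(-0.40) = 2.51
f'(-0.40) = -4.24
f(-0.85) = 5.57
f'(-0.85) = -8.96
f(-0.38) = 2.43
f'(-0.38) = -3.97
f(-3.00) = 23.00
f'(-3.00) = 2.00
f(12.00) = 4778.00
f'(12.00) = 1082.00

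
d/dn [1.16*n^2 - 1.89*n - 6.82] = 2.32*n - 1.89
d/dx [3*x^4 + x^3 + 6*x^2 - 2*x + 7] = 12*x^3 + 3*x^2 + 12*x - 2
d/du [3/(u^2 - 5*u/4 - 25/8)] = 48*(5 - 8*u)/(-8*u^2 + 10*u + 25)^2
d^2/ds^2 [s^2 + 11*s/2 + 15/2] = 2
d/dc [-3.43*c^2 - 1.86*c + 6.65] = -6.86*c - 1.86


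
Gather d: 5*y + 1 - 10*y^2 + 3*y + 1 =-10*y^2 + 8*y + 2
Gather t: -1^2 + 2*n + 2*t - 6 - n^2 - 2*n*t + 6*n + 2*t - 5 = -n^2 + 8*n + t*(4 - 2*n) - 12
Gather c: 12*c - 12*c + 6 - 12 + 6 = 0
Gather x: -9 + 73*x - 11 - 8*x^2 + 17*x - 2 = -8*x^2 + 90*x - 22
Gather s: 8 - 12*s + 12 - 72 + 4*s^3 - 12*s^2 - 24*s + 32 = 4*s^3 - 12*s^2 - 36*s - 20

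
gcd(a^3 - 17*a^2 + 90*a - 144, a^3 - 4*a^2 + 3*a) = a - 3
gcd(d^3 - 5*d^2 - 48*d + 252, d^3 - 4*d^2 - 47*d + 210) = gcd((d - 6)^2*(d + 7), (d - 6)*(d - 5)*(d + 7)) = d^2 + d - 42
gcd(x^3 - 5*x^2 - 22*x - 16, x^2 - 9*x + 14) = 1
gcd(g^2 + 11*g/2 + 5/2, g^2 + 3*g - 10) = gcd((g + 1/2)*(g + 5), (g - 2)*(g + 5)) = g + 5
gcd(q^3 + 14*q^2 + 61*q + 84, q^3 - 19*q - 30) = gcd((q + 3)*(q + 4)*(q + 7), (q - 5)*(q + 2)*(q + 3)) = q + 3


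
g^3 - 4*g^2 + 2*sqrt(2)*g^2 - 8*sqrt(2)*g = g*(g - 4)*(g + 2*sqrt(2))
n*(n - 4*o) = n^2 - 4*n*o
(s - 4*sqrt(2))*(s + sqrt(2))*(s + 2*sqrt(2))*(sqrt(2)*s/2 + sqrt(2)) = sqrt(2)*s^4/2 - s^3 + sqrt(2)*s^3 - 10*sqrt(2)*s^2 - 2*s^2 - 20*sqrt(2)*s - 16*s - 32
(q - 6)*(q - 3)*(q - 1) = q^3 - 10*q^2 + 27*q - 18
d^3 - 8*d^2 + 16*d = d*(d - 4)^2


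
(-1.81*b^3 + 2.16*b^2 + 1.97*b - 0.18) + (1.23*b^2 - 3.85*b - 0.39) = -1.81*b^3 + 3.39*b^2 - 1.88*b - 0.57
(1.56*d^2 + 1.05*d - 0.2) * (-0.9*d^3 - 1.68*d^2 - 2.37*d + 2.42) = -1.404*d^5 - 3.5658*d^4 - 5.2812*d^3 + 1.6227*d^2 + 3.015*d - 0.484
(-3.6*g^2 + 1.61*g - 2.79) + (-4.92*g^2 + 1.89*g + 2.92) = -8.52*g^2 + 3.5*g + 0.13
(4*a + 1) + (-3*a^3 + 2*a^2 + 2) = -3*a^3 + 2*a^2 + 4*a + 3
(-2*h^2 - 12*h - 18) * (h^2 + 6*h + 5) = -2*h^4 - 24*h^3 - 100*h^2 - 168*h - 90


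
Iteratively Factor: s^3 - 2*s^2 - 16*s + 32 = (s - 4)*(s^2 + 2*s - 8) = (s - 4)*(s + 4)*(s - 2)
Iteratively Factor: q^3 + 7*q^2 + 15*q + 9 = (q + 3)*(q^2 + 4*q + 3) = (q + 1)*(q + 3)*(q + 3)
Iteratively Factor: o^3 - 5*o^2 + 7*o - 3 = (o - 1)*(o^2 - 4*o + 3) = (o - 3)*(o - 1)*(o - 1)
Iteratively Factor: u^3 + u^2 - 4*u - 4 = (u + 2)*(u^2 - u - 2) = (u + 1)*(u + 2)*(u - 2)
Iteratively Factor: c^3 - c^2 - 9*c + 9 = (c + 3)*(c^2 - 4*c + 3) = (c - 1)*(c + 3)*(c - 3)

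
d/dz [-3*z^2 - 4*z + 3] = -6*z - 4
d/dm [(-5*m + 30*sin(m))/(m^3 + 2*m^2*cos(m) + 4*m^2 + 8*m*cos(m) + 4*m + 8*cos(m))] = 5*((m + 2)^2*(m + 2*cos(m))*(6*cos(m) - 1) + (m - 6*sin(m))*(-2*m^2*sin(m) + 3*m^2 - 4*m*sin(m) + 4*sqrt(2)*m*cos(m + pi/4) + 8*m + 8*sqrt(2)*cos(m + pi/4) + 4))/((m + 2)^4*(m + 2*cos(m))^2)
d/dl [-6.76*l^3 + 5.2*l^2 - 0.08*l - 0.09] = -20.28*l^2 + 10.4*l - 0.08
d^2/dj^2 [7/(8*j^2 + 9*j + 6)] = 14*(-64*j^2 - 72*j + (16*j + 9)^2 - 48)/(8*j^2 + 9*j + 6)^3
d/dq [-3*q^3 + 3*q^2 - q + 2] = -9*q^2 + 6*q - 1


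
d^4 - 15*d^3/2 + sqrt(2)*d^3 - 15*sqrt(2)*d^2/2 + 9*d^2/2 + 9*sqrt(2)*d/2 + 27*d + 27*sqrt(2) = (d - 6)*(d - 3)*(d + 3/2)*(d + sqrt(2))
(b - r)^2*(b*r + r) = b^3*r - 2*b^2*r^2 + b^2*r + b*r^3 - 2*b*r^2 + r^3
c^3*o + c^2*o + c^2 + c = c*(c + 1)*(c*o + 1)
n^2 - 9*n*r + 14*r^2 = (n - 7*r)*(n - 2*r)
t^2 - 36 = (t - 6)*(t + 6)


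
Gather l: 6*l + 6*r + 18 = 6*l + 6*r + 18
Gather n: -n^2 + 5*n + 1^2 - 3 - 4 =-n^2 + 5*n - 6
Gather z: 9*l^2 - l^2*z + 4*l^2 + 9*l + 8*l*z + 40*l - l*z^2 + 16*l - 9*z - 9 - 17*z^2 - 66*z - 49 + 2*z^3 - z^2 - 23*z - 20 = 13*l^2 + 65*l + 2*z^3 + z^2*(-l - 18) + z*(-l^2 + 8*l - 98) - 78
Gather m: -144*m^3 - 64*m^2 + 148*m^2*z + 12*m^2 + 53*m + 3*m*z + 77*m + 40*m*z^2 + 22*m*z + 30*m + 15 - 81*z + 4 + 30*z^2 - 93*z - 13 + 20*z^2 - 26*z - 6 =-144*m^3 + m^2*(148*z - 52) + m*(40*z^2 + 25*z + 160) + 50*z^2 - 200*z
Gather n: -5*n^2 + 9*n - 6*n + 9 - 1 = -5*n^2 + 3*n + 8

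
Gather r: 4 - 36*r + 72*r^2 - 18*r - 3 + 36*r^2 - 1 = 108*r^2 - 54*r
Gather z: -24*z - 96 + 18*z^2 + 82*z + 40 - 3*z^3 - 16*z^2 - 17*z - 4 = -3*z^3 + 2*z^2 + 41*z - 60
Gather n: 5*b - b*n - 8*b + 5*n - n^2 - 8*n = -3*b - n^2 + n*(-b - 3)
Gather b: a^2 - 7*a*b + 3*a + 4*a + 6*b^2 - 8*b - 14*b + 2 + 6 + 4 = a^2 + 7*a + 6*b^2 + b*(-7*a - 22) + 12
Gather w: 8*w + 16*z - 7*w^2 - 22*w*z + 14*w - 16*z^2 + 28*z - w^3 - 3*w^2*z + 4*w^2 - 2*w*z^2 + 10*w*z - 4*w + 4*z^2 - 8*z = -w^3 + w^2*(-3*z - 3) + w*(-2*z^2 - 12*z + 18) - 12*z^2 + 36*z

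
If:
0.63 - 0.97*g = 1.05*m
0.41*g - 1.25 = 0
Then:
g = 3.05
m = -2.22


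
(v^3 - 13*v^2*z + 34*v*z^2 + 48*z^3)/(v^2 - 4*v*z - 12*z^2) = (v^2 - 7*v*z - 8*z^2)/(v + 2*z)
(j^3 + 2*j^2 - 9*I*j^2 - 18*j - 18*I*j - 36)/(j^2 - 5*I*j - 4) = (j^3 + j^2*(2 - 9*I) - 18*j*(1 + I) - 36)/(j^2 - 5*I*j - 4)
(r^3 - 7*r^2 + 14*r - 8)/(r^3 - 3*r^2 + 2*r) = (r - 4)/r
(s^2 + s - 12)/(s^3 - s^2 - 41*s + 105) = (s + 4)/(s^2 + 2*s - 35)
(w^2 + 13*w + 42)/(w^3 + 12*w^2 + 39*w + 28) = (w + 6)/(w^2 + 5*w + 4)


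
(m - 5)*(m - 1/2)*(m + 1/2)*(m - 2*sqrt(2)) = m^4 - 5*m^3 - 2*sqrt(2)*m^3 - m^2/4 + 10*sqrt(2)*m^2 + sqrt(2)*m/2 + 5*m/4 - 5*sqrt(2)/2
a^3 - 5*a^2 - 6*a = a*(a - 6)*(a + 1)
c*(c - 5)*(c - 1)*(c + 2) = c^4 - 4*c^3 - 7*c^2 + 10*c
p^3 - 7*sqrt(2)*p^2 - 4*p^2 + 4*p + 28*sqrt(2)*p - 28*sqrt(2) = (p - 2)^2*(p - 7*sqrt(2))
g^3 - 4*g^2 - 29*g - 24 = (g - 8)*(g + 1)*(g + 3)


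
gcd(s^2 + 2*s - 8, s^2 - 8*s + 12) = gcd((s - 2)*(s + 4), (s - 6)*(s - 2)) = s - 2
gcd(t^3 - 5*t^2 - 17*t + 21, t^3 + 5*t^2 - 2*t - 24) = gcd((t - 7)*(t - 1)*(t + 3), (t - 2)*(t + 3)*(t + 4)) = t + 3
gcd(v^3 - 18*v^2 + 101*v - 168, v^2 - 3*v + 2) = 1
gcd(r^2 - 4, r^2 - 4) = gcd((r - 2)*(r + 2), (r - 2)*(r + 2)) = r^2 - 4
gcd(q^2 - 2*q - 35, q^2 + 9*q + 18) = 1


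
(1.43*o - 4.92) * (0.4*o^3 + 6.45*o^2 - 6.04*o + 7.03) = 0.572*o^4 + 7.2555*o^3 - 40.3712*o^2 + 39.7697*o - 34.5876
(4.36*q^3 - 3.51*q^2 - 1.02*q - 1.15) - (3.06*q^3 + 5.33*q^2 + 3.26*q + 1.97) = 1.3*q^3 - 8.84*q^2 - 4.28*q - 3.12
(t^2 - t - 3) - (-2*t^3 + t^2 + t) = 2*t^3 - 2*t - 3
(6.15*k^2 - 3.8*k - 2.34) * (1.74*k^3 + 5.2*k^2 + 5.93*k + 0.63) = 10.701*k^5 + 25.368*k^4 + 12.6379*k^3 - 30.8275*k^2 - 16.2702*k - 1.4742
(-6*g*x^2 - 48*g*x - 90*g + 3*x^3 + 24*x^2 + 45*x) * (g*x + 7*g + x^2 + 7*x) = -6*g^2*x^3 - 90*g^2*x^2 - 426*g^2*x - 630*g^2 - 3*g*x^4 - 45*g*x^3 - 213*g*x^2 - 315*g*x + 3*x^5 + 45*x^4 + 213*x^3 + 315*x^2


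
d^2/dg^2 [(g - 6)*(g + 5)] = 2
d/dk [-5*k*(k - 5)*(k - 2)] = -15*k^2 + 70*k - 50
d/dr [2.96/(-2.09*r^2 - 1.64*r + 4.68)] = (12.3728*r + 4.8544)/(2.09*r^2 + 1.64*r - 4.68)^2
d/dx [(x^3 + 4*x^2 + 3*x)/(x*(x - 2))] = (x^2 - 4*x - 11)/(x^2 - 4*x + 4)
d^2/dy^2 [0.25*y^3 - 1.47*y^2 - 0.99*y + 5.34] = 1.5*y - 2.94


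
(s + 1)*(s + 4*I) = s^2 + s + 4*I*s + 4*I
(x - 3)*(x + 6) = x^2 + 3*x - 18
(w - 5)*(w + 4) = w^2 - w - 20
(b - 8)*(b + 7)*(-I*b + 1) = -I*b^3 + b^2 + I*b^2 - b + 56*I*b - 56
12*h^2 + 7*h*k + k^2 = (3*h + k)*(4*h + k)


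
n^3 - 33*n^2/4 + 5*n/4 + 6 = (n - 8)*(n - 1)*(n + 3/4)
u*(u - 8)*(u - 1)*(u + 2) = u^4 - 7*u^3 - 10*u^2 + 16*u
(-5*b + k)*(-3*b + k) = 15*b^2 - 8*b*k + k^2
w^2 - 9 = (w - 3)*(w + 3)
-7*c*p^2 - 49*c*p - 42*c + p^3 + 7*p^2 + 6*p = (-7*c + p)*(p + 1)*(p + 6)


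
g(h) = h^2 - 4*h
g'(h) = 2*h - 4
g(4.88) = 4.29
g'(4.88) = 5.76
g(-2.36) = 15.01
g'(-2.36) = -8.72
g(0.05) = -0.20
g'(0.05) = -3.90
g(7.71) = 28.60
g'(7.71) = 11.42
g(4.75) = 3.56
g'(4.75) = 5.50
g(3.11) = -2.77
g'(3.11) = 2.22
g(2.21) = -3.96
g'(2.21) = 0.42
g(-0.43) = 1.90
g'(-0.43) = -4.86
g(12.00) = 96.00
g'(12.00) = 20.00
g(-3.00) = 21.00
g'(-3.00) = -10.00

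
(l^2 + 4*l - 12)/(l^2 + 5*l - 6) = (l - 2)/(l - 1)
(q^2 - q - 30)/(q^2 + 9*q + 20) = (q - 6)/(q + 4)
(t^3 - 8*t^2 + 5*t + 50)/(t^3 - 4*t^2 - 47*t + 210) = (t^2 - 3*t - 10)/(t^2 + t - 42)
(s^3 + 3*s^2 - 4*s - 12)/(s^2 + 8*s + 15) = (s^2 - 4)/(s + 5)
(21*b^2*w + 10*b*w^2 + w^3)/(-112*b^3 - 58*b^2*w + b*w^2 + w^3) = w*(3*b + w)/(-16*b^2 - 6*b*w + w^2)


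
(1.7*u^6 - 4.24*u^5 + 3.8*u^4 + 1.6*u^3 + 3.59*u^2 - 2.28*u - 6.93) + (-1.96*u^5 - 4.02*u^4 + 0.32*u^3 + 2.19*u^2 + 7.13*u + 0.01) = 1.7*u^6 - 6.2*u^5 - 0.22*u^4 + 1.92*u^3 + 5.78*u^2 + 4.85*u - 6.92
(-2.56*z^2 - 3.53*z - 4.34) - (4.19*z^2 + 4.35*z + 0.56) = -6.75*z^2 - 7.88*z - 4.9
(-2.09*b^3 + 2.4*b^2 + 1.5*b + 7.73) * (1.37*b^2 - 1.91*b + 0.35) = -2.8633*b^5 + 7.2799*b^4 - 3.2605*b^3 + 8.5651*b^2 - 14.2393*b + 2.7055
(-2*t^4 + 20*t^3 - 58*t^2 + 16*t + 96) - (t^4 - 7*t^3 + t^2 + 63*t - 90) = -3*t^4 + 27*t^3 - 59*t^2 - 47*t + 186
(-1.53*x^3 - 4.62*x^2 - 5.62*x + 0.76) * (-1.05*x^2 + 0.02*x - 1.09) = 1.6065*x^5 + 4.8204*x^4 + 7.4763*x^3 + 4.1254*x^2 + 6.141*x - 0.8284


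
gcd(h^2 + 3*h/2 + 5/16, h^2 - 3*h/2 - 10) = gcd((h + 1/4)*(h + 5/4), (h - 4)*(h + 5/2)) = 1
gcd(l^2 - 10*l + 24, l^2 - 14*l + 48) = l - 6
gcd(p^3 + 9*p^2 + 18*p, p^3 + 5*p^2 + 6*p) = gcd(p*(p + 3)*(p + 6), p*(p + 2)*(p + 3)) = p^2 + 3*p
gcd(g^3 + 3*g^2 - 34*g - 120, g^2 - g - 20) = g + 4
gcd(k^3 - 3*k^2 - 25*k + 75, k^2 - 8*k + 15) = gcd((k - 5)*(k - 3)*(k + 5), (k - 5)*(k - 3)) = k^2 - 8*k + 15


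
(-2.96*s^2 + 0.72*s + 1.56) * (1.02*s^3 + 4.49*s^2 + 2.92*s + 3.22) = -3.0192*s^5 - 12.556*s^4 - 3.8192*s^3 - 0.4244*s^2 + 6.8736*s + 5.0232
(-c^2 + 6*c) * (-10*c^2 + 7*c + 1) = 10*c^4 - 67*c^3 + 41*c^2 + 6*c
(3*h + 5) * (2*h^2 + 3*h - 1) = 6*h^3 + 19*h^2 + 12*h - 5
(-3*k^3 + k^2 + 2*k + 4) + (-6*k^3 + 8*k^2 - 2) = -9*k^3 + 9*k^2 + 2*k + 2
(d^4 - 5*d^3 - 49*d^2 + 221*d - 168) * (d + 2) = d^5 - 3*d^4 - 59*d^3 + 123*d^2 + 274*d - 336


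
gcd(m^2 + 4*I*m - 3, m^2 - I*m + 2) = m + I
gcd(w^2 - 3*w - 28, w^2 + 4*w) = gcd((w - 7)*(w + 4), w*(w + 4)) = w + 4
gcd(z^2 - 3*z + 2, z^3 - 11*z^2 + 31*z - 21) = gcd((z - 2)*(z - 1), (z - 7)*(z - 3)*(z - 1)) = z - 1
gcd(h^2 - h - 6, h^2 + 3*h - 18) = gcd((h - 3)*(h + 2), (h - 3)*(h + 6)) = h - 3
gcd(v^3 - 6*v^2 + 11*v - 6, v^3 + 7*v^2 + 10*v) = 1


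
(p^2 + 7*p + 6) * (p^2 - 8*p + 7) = p^4 - p^3 - 43*p^2 + p + 42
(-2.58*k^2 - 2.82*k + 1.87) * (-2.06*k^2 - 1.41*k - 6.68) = 5.3148*k^4 + 9.447*k^3 + 17.3584*k^2 + 16.2009*k - 12.4916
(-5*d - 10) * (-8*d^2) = 40*d^3 + 80*d^2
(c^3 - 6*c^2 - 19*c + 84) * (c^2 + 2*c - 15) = c^5 - 4*c^4 - 46*c^3 + 136*c^2 + 453*c - 1260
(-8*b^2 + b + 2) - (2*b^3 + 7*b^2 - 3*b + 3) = -2*b^3 - 15*b^2 + 4*b - 1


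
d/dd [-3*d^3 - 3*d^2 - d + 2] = -9*d^2 - 6*d - 1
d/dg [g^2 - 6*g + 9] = 2*g - 6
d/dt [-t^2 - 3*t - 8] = -2*t - 3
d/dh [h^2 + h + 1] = 2*h + 1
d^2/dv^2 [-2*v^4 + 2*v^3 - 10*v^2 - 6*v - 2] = -24*v^2 + 12*v - 20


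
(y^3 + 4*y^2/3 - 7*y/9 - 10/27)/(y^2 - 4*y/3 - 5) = (y^2 - y/3 - 2/9)/(y - 3)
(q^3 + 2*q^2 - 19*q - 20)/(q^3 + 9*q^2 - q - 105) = (q^2 - 3*q - 4)/(q^2 + 4*q - 21)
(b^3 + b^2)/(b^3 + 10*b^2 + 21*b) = b*(b + 1)/(b^2 + 10*b + 21)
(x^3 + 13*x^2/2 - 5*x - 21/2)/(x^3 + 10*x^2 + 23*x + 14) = (x - 3/2)/(x + 2)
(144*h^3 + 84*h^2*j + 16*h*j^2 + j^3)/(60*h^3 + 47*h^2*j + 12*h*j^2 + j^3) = (36*h^2 + 12*h*j + j^2)/(15*h^2 + 8*h*j + j^2)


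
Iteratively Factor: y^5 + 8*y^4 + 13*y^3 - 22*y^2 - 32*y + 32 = (y + 4)*(y^4 + 4*y^3 - 3*y^2 - 10*y + 8) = (y - 1)*(y + 4)*(y^3 + 5*y^2 + 2*y - 8) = (y - 1)*(y + 2)*(y + 4)*(y^2 + 3*y - 4) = (y - 1)*(y + 2)*(y + 4)^2*(y - 1)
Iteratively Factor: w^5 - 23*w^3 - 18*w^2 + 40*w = (w + 4)*(w^4 - 4*w^3 - 7*w^2 + 10*w) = (w - 5)*(w + 4)*(w^3 + w^2 - 2*w) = (w - 5)*(w - 1)*(w + 4)*(w^2 + 2*w) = (w - 5)*(w - 1)*(w + 2)*(w + 4)*(w)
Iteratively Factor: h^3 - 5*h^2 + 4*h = (h)*(h^2 - 5*h + 4) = h*(h - 4)*(h - 1)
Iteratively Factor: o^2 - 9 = (o - 3)*(o + 3)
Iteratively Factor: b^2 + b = (b)*(b + 1)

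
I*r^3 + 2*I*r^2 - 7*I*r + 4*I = (r - 1)*(r + 4)*(I*r - I)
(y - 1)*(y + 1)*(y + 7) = y^3 + 7*y^2 - y - 7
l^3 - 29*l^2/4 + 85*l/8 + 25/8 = (l - 5)*(l - 5/2)*(l + 1/4)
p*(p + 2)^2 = p^3 + 4*p^2 + 4*p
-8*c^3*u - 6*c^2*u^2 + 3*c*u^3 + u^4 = u*(-2*c + u)*(c + u)*(4*c + u)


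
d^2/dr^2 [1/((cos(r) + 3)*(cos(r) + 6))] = (-4*sin(r)^4 + 11*sin(r)^2 + 783*cos(r)/4 - 27*cos(3*r)/4 + 119)/((cos(r) + 3)^3*(cos(r) + 6)^3)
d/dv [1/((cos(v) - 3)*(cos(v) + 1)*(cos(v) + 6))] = (-3*sin(v)^2 + 8*cos(v) - 12)*sin(v)/((cos(v) - 3)^2*(cos(v) + 1)^2*(cos(v) + 6)^2)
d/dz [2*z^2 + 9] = 4*z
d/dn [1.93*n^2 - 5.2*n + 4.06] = 3.86*n - 5.2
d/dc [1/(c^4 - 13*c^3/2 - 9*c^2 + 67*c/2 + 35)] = 2*(-8*c^3 + 39*c^2 + 36*c - 67)/(2*c^4 - 13*c^3 - 18*c^2 + 67*c + 70)^2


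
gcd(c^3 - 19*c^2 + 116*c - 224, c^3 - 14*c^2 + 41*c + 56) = c^2 - 15*c + 56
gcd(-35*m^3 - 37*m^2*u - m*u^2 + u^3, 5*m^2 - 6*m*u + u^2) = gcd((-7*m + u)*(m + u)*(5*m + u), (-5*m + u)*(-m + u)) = 1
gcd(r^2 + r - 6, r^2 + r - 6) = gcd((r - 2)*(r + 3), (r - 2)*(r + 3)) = r^2 + r - 6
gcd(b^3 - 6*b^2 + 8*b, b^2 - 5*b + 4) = b - 4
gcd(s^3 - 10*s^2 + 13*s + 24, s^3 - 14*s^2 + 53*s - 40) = s - 8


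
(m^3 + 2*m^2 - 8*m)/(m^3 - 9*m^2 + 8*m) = (m^2 + 2*m - 8)/(m^2 - 9*m + 8)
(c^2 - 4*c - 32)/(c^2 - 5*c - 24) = (c + 4)/(c + 3)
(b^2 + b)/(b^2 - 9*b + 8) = b*(b + 1)/(b^2 - 9*b + 8)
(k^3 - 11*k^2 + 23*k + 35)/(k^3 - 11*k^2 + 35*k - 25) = (k^2 - 6*k - 7)/(k^2 - 6*k + 5)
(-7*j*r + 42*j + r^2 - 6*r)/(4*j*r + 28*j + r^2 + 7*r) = (-7*j*r + 42*j + r^2 - 6*r)/(4*j*r + 28*j + r^2 + 7*r)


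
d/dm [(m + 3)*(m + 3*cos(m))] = m - (m + 3)*(3*sin(m) - 1) + 3*cos(m)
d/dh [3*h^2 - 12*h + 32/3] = 6*h - 12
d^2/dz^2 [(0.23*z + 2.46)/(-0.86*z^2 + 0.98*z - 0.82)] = (-(0.23*z + 2.46)*(1.72*z - 0.98)*(3.44*z - 1.96) + (1.1868*z + 3.7804)*(0.86*z^2 - 0.98*z + 0.82))/(0.86*z^2 - 0.98*z + 0.82)^3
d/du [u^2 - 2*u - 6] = 2*u - 2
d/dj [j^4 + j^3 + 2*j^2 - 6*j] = 4*j^3 + 3*j^2 + 4*j - 6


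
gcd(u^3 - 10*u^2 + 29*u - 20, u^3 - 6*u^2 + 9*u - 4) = u^2 - 5*u + 4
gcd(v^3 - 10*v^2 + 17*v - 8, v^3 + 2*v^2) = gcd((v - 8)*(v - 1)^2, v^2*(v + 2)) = 1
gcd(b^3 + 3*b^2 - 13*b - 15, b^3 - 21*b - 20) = b + 1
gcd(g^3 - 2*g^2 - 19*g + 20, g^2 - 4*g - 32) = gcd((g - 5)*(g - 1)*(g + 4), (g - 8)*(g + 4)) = g + 4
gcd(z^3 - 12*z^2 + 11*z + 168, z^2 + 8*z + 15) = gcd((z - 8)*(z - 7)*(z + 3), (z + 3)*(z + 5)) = z + 3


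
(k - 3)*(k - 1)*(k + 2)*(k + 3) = k^4 + k^3 - 11*k^2 - 9*k + 18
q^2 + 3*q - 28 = (q - 4)*(q + 7)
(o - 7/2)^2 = o^2 - 7*o + 49/4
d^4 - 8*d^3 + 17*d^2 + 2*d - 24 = (d - 4)*(d - 3)*(d - 2)*(d + 1)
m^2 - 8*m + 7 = (m - 7)*(m - 1)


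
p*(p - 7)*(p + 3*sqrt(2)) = p^3 - 7*p^2 + 3*sqrt(2)*p^2 - 21*sqrt(2)*p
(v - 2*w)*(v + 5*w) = v^2 + 3*v*w - 10*w^2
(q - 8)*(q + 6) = q^2 - 2*q - 48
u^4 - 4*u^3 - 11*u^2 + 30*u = u*(u - 5)*(u - 2)*(u + 3)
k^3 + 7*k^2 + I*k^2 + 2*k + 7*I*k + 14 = (k + 7)*(k - I)*(k + 2*I)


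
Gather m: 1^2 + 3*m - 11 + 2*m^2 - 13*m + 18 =2*m^2 - 10*m + 8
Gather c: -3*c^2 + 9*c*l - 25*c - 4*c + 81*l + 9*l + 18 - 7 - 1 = -3*c^2 + c*(9*l - 29) + 90*l + 10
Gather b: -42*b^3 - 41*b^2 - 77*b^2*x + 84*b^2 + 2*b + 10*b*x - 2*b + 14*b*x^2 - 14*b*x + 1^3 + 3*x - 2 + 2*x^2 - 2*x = -42*b^3 + b^2*(43 - 77*x) + b*(14*x^2 - 4*x) + 2*x^2 + x - 1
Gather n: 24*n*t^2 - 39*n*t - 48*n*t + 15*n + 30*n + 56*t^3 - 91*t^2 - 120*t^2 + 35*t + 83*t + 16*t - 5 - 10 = n*(24*t^2 - 87*t + 45) + 56*t^3 - 211*t^2 + 134*t - 15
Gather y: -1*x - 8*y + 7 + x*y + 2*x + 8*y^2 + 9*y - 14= x + 8*y^2 + y*(x + 1) - 7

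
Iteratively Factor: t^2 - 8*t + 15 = (t - 5)*(t - 3)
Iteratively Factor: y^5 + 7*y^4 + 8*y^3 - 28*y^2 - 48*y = (y + 4)*(y^4 + 3*y^3 - 4*y^2 - 12*y) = (y + 2)*(y + 4)*(y^3 + y^2 - 6*y) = (y + 2)*(y + 3)*(y + 4)*(y^2 - 2*y) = (y - 2)*(y + 2)*(y + 3)*(y + 4)*(y)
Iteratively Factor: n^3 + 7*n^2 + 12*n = (n + 3)*(n^2 + 4*n) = n*(n + 3)*(n + 4)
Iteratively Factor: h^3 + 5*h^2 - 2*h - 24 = (h + 4)*(h^2 + h - 6) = (h + 3)*(h + 4)*(h - 2)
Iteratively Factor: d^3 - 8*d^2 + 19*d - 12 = (d - 3)*(d^2 - 5*d + 4) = (d - 4)*(d - 3)*(d - 1)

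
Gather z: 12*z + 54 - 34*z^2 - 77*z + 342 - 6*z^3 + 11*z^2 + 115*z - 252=-6*z^3 - 23*z^2 + 50*z + 144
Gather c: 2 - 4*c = 2 - 4*c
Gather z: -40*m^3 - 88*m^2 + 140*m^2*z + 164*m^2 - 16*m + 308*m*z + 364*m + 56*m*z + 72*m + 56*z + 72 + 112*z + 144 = -40*m^3 + 76*m^2 + 420*m + z*(140*m^2 + 364*m + 168) + 216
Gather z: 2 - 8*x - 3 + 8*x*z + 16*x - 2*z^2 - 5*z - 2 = 8*x - 2*z^2 + z*(8*x - 5) - 3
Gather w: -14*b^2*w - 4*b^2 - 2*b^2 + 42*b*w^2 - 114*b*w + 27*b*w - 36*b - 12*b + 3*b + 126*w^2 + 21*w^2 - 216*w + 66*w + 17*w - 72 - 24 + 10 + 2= -6*b^2 - 45*b + w^2*(42*b + 147) + w*(-14*b^2 - 87*b - 133) - 84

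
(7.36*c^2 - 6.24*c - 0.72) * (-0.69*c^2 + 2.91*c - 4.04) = -5.0784*c^4 + 25.7232*c^3 - 47.396*c^2 + 23.1144*c + 2.9088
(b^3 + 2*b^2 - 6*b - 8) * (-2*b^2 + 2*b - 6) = -2*b^5 - 2*b^4 + 10*b^3 - 8*b^2 + 20*b + 48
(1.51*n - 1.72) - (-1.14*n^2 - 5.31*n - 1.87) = 1.14*n^2 + 6.82*n + 0.15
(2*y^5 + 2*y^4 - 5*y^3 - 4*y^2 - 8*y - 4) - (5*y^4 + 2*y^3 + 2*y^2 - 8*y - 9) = 2*y^5 - 3*y^4 - 7*y^3 - 6*y^2 + 5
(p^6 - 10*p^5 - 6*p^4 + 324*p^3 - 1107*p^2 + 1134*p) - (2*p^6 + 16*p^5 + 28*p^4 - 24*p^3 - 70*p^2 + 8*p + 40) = -p^6 - 26*p^5 - 34*p^4 + 348*p^3 - 1037*p^2 + 1126*p - 40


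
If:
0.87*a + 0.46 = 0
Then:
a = -0.53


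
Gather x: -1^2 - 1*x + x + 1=0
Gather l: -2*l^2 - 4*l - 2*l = -2*l^2 - 6*l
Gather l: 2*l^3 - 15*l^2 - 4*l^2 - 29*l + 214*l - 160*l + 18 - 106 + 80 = 2*l^3 - 19*l^2 + 25*l - 8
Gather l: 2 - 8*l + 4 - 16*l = 6 - 24*l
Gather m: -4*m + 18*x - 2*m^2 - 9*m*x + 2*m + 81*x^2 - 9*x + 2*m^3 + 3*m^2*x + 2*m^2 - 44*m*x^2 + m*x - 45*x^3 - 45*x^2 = 2*m^3 + 3*m^2*x + m*(-44*x^2 - 8*x - 2) - 45*x^3 + 36*x^2 + 9*x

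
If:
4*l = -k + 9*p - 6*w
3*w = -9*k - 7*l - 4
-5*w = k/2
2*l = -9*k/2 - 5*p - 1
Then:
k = -890/331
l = 917/331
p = 368/331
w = 89/331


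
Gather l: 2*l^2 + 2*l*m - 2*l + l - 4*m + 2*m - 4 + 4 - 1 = 2*l^2 + l*(2*m - 1) - 2*m - 1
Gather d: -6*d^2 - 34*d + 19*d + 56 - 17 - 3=-6*d^2 - 15*d + 36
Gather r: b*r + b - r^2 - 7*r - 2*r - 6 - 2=b - r^2 + r*(b - 9) - 8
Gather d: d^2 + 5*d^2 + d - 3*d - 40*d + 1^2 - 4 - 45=6*d^2 - 42*d - 48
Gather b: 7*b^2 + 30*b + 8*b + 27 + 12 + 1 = 7*b^2 + 38*b + 40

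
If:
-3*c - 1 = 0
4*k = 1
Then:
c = -1/3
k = 1/4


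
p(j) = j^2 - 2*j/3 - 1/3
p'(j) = 2*j - 2/3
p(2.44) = 3.99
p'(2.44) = 4.21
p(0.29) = -0.44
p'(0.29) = -0.09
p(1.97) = 2.23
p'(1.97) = 3.27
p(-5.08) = 28.86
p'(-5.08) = -10.83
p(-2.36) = 6.81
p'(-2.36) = -5.39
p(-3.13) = 11.55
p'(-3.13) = -6.93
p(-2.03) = 5.14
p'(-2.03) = -4.73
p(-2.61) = 8.22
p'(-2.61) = -5.89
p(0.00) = -0.33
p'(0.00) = -0.67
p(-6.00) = 39.67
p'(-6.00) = -12.67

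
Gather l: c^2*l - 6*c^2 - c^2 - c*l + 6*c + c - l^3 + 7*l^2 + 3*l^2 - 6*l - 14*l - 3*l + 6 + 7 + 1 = -7*c^2 + 7*c - l^3 + 10*l^2 + l*(c^2 - c - 23) + 14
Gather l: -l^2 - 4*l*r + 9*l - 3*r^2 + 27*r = -l^2 + l*(9 - 4*r) - 3*r^2 + 27*r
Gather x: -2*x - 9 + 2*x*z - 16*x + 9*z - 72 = x*(2*z - 18) + 9*z - 81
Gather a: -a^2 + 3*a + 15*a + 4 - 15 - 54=-a^2 + 18*a - 65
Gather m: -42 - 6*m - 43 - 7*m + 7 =-13*m - 78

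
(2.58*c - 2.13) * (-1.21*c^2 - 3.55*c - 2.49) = -3.1218*c^3 - 6.5817*c^2 + 1.1373*c + 5.3037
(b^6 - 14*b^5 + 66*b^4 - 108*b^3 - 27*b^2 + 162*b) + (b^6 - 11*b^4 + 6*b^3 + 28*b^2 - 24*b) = 2*b^6 - 14*b^5 + 55*b^4 - 102*b^3 + b^2 + 138*b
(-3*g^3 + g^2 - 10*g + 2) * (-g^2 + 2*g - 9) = 3*g^5 - 7*g^4 + 39*g^3 - 31*g^2 + 94*g - 18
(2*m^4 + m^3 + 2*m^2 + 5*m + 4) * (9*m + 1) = 18*m^5 + 11*m^4 + 19*m^3 + 47*m^2 + 41*m + 4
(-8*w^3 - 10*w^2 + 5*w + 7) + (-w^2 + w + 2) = -8*w^3 - 11*w^2 + 6*w + 9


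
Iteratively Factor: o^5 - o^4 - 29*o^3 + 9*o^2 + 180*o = (o + 4)*(o^4 - 5*o^3 - 9*o^2 + 45*o) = (o - 5)*(o + 4)*(o^3 - 9*o) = o*(o - 5)*(o + 4)*(o^2 - 9) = o*(o - 5)*(o + 3)*(o + 4)*(o - 3)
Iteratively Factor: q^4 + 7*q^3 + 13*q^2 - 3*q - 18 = (q + 3)*(q^3 + 4*q^2 + q - 6) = (q - 1)*(q + 3)*(q^2 + 5*q + 6) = (q - 1)*(q + 3)^2*(q + 2)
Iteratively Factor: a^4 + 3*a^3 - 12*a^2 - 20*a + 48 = (a + 3)*(a^3 - 12*a + 16) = (a + 3)*(a + 4)*(a^2 - 4*a + 4) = (a - 2)*(a + 3)*(a + 4)*(a - 2)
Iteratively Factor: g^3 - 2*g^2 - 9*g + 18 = (g + 3)*(g^2 - 5*g + 6) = (g - 2)*(g + 3)*(g - 3)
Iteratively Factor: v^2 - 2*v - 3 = (v - 3)*(v + 1)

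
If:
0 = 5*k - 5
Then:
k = 1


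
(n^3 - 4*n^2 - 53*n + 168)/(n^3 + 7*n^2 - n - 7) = (n^2 - 11*n + 24)/(n^2 - 1)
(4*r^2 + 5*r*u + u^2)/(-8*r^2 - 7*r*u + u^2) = (-4*r - u)/(8*r - u)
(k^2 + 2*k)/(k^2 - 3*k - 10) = k/(k - 5)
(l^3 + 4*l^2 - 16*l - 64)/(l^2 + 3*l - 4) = (l^2 - 16)/(l - 1)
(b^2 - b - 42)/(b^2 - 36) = (b - 7)/(b - 6)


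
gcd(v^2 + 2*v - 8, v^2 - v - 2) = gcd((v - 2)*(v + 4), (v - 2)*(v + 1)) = v - 2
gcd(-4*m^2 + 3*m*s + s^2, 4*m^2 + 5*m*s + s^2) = 4*m + s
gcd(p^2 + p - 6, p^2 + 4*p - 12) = p - 2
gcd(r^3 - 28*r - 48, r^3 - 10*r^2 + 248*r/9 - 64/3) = r - 6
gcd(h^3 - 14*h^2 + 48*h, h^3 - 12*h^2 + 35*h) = h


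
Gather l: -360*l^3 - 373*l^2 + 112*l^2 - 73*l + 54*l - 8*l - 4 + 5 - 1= -360*l^3 - 261*l^2 - 27*l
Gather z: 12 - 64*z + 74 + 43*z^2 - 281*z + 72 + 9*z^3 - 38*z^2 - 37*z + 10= 9*z^3 + 5*z^2 - 382*z + 168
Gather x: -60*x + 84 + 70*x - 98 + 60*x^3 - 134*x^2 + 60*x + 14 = 60*x^3 - 134*x^2 + 70*x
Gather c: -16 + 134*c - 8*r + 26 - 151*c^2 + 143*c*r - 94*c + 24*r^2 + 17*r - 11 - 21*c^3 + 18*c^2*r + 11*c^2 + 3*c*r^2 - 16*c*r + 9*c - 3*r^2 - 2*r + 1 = -21*c^3 + c^2*(18*r - 140) + c*(3*r^2 + 127*r + 49) + 21*r^2 + 7*r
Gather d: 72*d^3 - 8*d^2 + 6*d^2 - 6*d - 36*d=72*d^3 - 2*d^2 - 42*d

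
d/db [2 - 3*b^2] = -6*b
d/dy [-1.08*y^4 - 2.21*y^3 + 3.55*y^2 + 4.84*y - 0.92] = -4.32*y^3 - 6.63*y^2 + 7.1*y + 4.84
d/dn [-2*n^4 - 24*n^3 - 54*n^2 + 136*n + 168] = -8*n^3 - 72*n^2 - 108*n + 136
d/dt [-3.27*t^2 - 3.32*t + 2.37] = -6.54*t - 3.32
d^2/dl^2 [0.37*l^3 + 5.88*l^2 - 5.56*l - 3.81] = 2.22*l + 11.76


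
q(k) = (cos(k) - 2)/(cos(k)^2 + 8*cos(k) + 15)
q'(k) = (2*sin(k)*cos(k) + 8*sin(k))*(cos(k) - 2)/(cos(k)^2 + 8*cos(k) + 15)^2 - sin(k)/(cos(k)^2 + 8*cos(k) + 15) = (cos(k)^2 - 4*cos(k) - 31)*sin(k)/(cos(k)^2 + 8*cos(k) + 15)^2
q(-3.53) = -0.35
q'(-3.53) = -0.14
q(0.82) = -0.06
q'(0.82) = -0.06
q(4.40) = -0.18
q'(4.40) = 0.18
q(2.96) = -0.37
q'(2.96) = -0.07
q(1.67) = -0.15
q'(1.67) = -0.15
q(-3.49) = -0.35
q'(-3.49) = -0.13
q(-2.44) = -0.29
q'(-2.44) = 0.20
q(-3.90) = -0.28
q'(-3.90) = -0.20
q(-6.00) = -0.04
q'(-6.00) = -0.02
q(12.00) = -0.05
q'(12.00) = 0.04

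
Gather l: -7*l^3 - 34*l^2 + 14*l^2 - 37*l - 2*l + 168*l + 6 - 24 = -7*l^3 - 20*l^2 + 129*l - 18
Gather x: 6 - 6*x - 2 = 4 - 6*x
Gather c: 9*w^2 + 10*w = 9*w^2 + 10*w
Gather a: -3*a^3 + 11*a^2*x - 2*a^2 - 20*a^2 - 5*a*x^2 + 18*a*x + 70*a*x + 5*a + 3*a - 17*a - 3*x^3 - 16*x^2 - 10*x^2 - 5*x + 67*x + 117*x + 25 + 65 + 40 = -3*a^3 + a^2*(11*x - 22) + a*(-5*x^2 + 88*x - 9) - 3*x^3 - 26*x^2 + 179*x + 130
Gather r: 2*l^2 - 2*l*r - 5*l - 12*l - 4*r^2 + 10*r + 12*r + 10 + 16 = 2*l^2 - 17*l - 4*r^2 + r*(22 - 2*l) + 26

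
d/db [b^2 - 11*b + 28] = 2*b - 11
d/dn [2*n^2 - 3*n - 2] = 4*n - 3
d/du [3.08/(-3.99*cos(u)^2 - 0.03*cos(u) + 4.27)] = -(24.5784*cos(u) + 0.0924)*sin(u)/(3.99*cos(u)^2 + 0.03*cos(u) - 4.27)^2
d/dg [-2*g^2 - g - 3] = -4*g - 1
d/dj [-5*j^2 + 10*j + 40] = 10 - 10*j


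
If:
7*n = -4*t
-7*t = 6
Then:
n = 24/49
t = -6/7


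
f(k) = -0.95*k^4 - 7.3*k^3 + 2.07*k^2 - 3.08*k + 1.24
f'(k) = -3.8*k^3 - 21.9*k^2 + 4.14*k - 3.08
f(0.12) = 0.89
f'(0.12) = -2.91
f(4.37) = -928.36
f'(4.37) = -720.33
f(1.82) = -51.94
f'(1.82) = -91.00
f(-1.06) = 14.33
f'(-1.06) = -27.55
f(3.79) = -574.12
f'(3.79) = -508.83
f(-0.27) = 2.36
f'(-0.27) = -5.72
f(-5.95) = 439.89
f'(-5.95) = -2.58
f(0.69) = -2.51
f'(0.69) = -11.90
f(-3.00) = 149.26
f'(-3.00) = -110.00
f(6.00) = -2750.72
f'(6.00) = -1587.44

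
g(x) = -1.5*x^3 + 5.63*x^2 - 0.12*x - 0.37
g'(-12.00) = -783.24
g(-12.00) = 3403.79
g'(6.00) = -94.56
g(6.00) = -122.41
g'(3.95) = -25.85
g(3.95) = -5.45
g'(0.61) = 5.07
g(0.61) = 1.31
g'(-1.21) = -20.33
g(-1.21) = 10.68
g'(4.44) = -38.84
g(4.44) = -21.21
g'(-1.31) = -22.59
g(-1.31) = 12.82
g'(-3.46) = -92.95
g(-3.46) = 129.58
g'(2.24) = 2.52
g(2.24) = 10.75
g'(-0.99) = -15.68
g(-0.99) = 6.72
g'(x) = -4.5*x^2 + 11.26*x - 0.12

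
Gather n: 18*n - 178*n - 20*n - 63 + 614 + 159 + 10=720 - 180*n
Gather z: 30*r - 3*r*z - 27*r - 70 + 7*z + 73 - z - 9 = 3*r + z*(6 - 3*r) - 6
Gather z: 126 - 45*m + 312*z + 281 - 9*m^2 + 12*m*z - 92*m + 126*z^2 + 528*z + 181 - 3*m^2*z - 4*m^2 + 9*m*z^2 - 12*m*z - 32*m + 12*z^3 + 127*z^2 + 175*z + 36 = -13*m^2 - 169*m + 12*z^3 + z^2*(9*m + 253) + z*(1015 - 3*m^2) + 624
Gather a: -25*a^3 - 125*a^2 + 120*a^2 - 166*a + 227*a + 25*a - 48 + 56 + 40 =-25*a^3 - 5*a^2 + 86*a + 48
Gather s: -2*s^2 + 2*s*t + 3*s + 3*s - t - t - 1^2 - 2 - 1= -2*s^2 + s*(2*t + 6) - 2*t - 4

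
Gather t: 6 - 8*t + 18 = 24 - 8*t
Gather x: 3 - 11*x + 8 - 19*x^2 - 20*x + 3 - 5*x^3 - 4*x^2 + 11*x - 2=-5*x^3 - 23*x^2 - 20*x + 12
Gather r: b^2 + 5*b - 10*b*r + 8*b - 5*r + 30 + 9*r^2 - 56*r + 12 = b^2 + 13*b + 9*r^2 + r*(-10*b - 61) + 42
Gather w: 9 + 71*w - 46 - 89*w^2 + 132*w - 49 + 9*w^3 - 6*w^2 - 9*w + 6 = 9*w^3 - 95*w^2 + 194*w - 80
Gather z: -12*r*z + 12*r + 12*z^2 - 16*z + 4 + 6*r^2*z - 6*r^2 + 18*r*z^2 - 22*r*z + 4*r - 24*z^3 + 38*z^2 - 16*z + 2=-6*r^2 + 16*r - 24*z^3 + z^2*(18*r + 50) + z*(6*r^2 - 34*r - 32) + 6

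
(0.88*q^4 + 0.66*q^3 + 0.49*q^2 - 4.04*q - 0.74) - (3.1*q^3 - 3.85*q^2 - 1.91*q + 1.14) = 0.88*q^4 - 2.44*q^3 + 4.34*q^2 - 2.13*q - 1.88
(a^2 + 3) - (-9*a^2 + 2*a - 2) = 10*a^2 - 2*a + 5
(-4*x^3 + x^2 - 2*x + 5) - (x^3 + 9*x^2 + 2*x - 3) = -5*x^3 - 8*x^2 - 4*x + 8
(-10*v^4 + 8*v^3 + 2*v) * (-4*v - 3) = 40*v^5 - 2*v^4 - 24*v^3 - 8*v^2 - 6*v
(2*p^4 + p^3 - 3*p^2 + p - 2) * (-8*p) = -16*p^5 - 8*p^4 + 24*p^3 - 8*p^2 + 16*p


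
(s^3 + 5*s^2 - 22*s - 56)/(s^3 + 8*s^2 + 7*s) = (s^2 - 2*s - 8)/(s*(s + 1))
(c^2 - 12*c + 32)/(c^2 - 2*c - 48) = (c - 4)/(c + 6)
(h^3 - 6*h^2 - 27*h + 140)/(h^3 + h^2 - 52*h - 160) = (h^2 - 11*h + 28)/(h^2 - 4*h - 32)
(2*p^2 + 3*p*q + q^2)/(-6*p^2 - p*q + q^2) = (-p - q)/(3*p - q)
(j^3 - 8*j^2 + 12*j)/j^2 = j - 8 + 12/j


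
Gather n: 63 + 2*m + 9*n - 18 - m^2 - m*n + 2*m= -m^2 + 4*m + n*(9 - m) + 45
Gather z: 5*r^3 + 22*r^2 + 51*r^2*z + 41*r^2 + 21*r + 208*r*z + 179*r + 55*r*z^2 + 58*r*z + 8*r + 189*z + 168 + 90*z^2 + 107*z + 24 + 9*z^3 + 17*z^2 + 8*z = 5*r^3 + 63*r^2 + 208*r + 9*z^3 + z^2*(55*r + 107) + z*(51*r^2 + 266*r + 304) + 192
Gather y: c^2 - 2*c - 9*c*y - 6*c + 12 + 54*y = c^2 - 8*c + y*(54 - 9*c) + 12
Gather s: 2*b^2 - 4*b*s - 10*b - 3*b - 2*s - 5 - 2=2*b^2 - 13*b + s*(-4*b - 2) - 7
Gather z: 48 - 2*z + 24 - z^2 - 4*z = -z^2 - 6*z + 72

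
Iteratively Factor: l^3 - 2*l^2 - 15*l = (l + 3)*(l^2 - 5*l) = l*(l + 3)*(l - 5)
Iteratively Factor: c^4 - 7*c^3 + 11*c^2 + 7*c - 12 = (c - 3)*(c^3 - 4*c^2 - c + 4) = (c - 3)*(c + 1)*(c^2 - 5*c + 4) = (c - 4)*(c - 3)*(c + 1)*(c - 1)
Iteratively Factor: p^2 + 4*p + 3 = (p + 3)*(p + 1)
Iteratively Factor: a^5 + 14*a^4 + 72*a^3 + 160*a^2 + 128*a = (a + 4)*(a^4 + 10*a^3 + 32*a^2 + 32*a) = a*(a + 4)*(a^3 + 10*a^2 + 32*a + 32) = a*(a + 4)^2*(a^2 + 6*a + 8) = a*(a + 2)*(a + 4)^2*(a + 4)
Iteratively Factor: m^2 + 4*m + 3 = (m + 3)*(m + 1)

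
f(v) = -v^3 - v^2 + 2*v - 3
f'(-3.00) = -19.00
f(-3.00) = 9.00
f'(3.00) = -31.00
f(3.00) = -33.00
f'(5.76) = -109.05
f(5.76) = -215.76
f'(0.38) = 0.81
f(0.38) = -2.44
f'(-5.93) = -91.63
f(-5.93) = 158.50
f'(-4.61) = -52.54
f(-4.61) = 64.50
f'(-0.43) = 2.31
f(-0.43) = -3.97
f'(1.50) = -7.75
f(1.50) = -5.62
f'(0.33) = 1.01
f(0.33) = -2.48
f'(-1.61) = -2.56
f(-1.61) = -4.64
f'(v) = -3*v^2 - 2*v + 2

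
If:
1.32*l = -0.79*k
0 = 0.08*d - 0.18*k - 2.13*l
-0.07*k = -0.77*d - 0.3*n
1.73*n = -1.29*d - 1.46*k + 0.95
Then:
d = -0.29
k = 0.02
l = -0.01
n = 0.75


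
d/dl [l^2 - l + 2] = 2*l - 1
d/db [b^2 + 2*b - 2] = 2*b + 2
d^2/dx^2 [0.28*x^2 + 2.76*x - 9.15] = 0.560000000000000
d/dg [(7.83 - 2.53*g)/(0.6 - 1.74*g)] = (21.064788*g - 7.26372)/(1.74*g - 0.6)^3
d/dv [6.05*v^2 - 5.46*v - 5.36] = 12.1*v - 5.46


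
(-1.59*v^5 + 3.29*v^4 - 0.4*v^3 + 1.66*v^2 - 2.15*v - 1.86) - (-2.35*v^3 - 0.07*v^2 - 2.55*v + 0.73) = -1.59*v^5 + 3.29*v^4 + 1.95*v^3 + 1.73*v^2 + 0.4*v - 2.59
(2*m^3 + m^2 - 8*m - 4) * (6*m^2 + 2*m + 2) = 12*m^5 + 10*m^4 - 42*m^3 - 38*m^2 - 24*m - 8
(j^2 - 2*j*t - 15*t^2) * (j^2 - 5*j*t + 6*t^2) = j^4 - 7*j^3*t + j^2*t^2 + 63*j*t^3 - 90*t^4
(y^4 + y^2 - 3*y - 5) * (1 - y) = -y^5 + y^4 - y^3 + 4*y^2 + 2*y - 5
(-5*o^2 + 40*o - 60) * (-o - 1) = 5*o^3 - 35*o^2 + 20*o + 60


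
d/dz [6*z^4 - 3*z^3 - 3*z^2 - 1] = 3*z*(8*z^2 - 3*z - 2)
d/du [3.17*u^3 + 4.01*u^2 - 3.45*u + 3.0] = 9.51*u^2 + 8.02*u - 3.45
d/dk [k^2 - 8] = 2*k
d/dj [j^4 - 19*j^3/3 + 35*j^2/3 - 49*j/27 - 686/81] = 4*j^3 - 19*j^2 + 70*j/3 - 49/27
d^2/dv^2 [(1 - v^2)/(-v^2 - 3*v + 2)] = 2*(-3*v^3 + 3*v^2 - 9*v - 7)/(v^6 + 9*v^5 + 21*v^4 - 9*v^3 - 42*v^2 + 36*v - 8)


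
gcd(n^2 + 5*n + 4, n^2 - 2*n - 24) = n + 4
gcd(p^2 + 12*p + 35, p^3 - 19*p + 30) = p + 5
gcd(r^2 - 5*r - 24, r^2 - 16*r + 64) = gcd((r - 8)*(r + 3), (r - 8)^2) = r - 8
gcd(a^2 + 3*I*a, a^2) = a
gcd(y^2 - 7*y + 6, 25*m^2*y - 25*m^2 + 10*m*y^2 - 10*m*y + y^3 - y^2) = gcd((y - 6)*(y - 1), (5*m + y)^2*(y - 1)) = y - 1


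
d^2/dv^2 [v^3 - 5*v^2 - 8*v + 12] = 6*v - 10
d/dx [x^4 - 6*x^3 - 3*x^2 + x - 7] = 4*x^3 - 18*x^2 - 6*x + 1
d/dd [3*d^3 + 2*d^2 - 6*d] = 9*d^2 + 4*d - 6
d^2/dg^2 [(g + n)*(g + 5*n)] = 2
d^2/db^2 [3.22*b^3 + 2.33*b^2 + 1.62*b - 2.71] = 19.32*b + 4.66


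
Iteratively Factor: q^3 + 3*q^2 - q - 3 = (q - 1)*(q^2 + 4*q + 3) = (q - 1)*(q + 1)*(q + 3)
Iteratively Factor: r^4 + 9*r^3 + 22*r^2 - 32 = (r + 4)*(r^3 + 5*r^2 + 2*r - 8) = (r - 1)*(r + 4)*(r^2 + 6*r + 8) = (r - 1)*(r + 4)^2*(r + 2)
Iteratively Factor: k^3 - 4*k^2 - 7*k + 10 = (k - 1)*(k^2 - 3*k - 10) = (k - 5)*(k - 1)*(k + 2)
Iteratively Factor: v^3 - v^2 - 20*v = (v + 4)*(v^2 - 5*v) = v*(v + 4)*(v - 5)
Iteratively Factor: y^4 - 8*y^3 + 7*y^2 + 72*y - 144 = (y - 4)*(y^3 - 4*y^2 - 9*y + 36) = (y - 4)*(y - 3)*(y^2 - y - 12) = (y - 4)*(y - 3)*(y + 3)*(y - 4)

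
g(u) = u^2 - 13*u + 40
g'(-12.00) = -37.00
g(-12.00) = 340.00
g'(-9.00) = -31.00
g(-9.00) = 238.00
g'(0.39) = -12.22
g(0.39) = 35.08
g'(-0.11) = -13.22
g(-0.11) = 41.44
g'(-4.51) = -22.02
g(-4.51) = 118.97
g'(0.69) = -11.62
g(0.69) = 31.51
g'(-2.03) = -17.06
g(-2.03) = 70.51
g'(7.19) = 1.38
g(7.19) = -1.77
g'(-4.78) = -22.56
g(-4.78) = 124.99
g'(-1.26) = -15.52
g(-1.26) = 57.97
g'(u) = 2*u - 13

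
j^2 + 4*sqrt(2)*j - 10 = (j - sqrt(2))*(j + 5*sqrt(2))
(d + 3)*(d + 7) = d^2 + 10*d + 21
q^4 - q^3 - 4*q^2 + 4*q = q*(q - 2)*(q - 1)*(q + 2)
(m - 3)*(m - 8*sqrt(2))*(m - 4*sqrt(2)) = m^3 - 12*sqrt(2)*m^2 - 3*m^2 + 36*sqrt(2)*m + 64*m - 192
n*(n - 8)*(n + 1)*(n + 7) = n^4 - 57*n^2 - 56*n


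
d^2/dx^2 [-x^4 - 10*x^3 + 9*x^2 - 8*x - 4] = -12*x^2 - 60*x + 18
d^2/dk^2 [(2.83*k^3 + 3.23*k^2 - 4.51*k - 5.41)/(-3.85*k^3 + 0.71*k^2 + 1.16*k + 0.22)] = (-111.22496*k^6 + 325.26417*k^5 + 772.99299*k^4 - 231.494346*k^3 - 84.0697740000001*k^2 + 49.179072*k + 10.25474)/(57.066625*k^9 - 31.571925*k^8 - 45.759945*k^7 + 8.88439899999999*k^6 + 17.395632*k^5 + 2.696286*k^4 - 2.089028*k^3 - 0.991188*k^2 - 0.168432*k - 0.010648)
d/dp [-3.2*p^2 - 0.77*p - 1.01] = -6.4*p - 0.77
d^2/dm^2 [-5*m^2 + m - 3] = -10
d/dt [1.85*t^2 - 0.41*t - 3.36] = 3.7*t - 0.41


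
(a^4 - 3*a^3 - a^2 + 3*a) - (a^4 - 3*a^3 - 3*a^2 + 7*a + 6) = 2*a^2 - 4*a - 6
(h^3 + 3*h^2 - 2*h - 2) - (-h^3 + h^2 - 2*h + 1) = 2*h^3 + 2*h^2 - 3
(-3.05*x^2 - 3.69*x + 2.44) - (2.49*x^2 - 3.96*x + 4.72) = -5.54*x^2 + 0.27*x - 2.28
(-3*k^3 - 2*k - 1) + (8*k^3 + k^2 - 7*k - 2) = 5*k^3 + k^2 - 9*k - 3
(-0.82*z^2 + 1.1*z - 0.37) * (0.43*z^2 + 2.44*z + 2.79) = -0.3526*z^4 - 1.5278*z^3 + 0.2371*z^2 + 2.1662*z - 1.0323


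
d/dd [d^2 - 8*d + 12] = 2*d - 8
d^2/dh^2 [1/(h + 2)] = 2/(h + 2)^3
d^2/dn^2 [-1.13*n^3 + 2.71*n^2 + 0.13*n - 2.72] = 5.42 - 6.78*n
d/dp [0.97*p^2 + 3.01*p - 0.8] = 1.94*p + 3.01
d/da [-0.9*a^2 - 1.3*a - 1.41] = -1.8*a - 1.3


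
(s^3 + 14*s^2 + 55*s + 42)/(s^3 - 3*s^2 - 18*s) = (s^3 + 14*s^2 + 55*s + 42)/(s*(s^2 - 3*s - 18))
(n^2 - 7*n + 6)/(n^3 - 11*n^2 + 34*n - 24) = 1/(n - 4)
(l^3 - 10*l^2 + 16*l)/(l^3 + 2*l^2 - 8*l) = (l - 8)/(l + 4)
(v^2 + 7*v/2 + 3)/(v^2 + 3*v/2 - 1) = (2*v + 3)/(2*v - 1)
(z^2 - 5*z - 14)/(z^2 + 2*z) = (z - 7)/z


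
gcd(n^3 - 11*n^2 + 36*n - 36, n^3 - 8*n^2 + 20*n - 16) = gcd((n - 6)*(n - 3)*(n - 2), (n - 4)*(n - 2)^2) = n - 2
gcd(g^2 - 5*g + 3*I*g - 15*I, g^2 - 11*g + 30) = g - 5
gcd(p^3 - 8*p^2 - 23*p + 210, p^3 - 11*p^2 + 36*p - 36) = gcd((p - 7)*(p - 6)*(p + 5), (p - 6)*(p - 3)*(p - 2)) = p - 6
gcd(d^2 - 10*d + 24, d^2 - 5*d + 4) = d - 4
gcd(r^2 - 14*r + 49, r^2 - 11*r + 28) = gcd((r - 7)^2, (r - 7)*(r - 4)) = r - 7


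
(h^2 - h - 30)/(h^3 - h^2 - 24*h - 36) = (h + 5)/(h^2 + 5*h + 6)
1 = 1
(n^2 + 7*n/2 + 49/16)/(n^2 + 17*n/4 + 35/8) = (4*n + 7)/(2*(2*n + 5))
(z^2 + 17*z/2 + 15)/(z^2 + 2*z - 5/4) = 2*(z + 6)/(2*z - 1)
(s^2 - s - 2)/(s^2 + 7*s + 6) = (s - 2)/(s + 6)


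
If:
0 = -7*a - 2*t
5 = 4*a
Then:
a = 5/4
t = -35/8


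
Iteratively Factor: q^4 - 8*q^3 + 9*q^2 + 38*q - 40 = (q + 2)*(q^3 - 10*q^2 + 29*q - 20) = (q - 4)*(q + 2)*(q^2 - 6*q + 5) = (q - 4)*(q - 1)*(q + 2)*(q - 5)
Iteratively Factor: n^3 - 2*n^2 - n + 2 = (n + 1)*(n^2 - 3*n + 2) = (n - 2)*(n + 1)*(n - 1)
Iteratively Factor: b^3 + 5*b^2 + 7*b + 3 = (b + 1)*(b^2 + 4*b + 3) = (b + 1)*(b + 3)*(b + 1)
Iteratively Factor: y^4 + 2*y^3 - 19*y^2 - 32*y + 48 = (y - 1)*(y^3 + 3*y^2 - 16*y - 48) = (y - 1)*(y + 4)*(y^2 - y - 12) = (y - 4)*(y - 1)*(y + 4)*(y + 3)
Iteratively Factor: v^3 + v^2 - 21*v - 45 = (v + 3)*(v^2 - 2*v - 15) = (v + 3)^2*(v - 5)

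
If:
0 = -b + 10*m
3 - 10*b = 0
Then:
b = 3/10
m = 3/100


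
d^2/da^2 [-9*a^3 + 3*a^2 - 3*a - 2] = 6 - 54*a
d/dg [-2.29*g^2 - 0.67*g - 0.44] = -4.58*g - 0.67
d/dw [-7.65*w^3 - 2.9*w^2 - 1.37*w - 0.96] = -22.95*w^2 - 5.8*w - 1.37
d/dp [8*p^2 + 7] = 16*p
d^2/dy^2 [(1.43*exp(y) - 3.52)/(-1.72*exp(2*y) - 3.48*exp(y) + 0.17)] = (-4.230512*exp(4*y) + 50.21368*exp(3*y) + 60.699144*exp(2*y) + 45.899612*exp(y) + 2.041105)*exp(y)/(5.088448*exp(6*y) + 30.885696*exp(5*y) + 60.98088*exp(4*y) + 36.03888*exp(3*y) - 6.02718*exp(2*y) + 0.301716*exp(y) - 0.004913)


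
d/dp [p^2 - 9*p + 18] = 2*p - 9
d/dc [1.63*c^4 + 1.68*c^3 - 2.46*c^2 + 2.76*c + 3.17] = 6.52*c^3 + 5.04*c^2 - 4.92*c + 2.76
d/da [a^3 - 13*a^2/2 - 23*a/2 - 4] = 3*a^2 - 13*a - 23/2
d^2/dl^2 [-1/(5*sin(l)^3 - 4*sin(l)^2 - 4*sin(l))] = ((sin(l) + 45*sin(3*l) - 32*cos(2*l))*(-5*sin(l)^2 + 4*sin(l) + 4)*sin(l)/4 + 2*(-15*sin(l)^2 + 8*sin(l) + 4)^2*cos(l)^2)/((-5*sin(l)^2 + 4*sin(l) + 4)^3*sin(l)^3)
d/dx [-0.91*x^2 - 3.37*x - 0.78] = -1.82*x - 3.37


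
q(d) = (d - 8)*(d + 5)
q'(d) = 2*d - 3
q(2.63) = -40.97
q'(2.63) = 2.26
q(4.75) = -31.69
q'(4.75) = 6.50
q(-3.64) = -15.83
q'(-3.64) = -10.28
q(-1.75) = -31.69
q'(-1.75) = -6.50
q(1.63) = -42.23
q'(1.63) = 0.26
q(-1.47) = -33.43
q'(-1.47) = -5.94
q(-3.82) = -13.95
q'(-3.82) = -10.64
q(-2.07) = -29.51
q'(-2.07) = -7.14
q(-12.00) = 140.00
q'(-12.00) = -27.00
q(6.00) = -22.00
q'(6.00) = 9.00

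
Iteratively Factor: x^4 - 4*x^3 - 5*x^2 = (x - 5)*(x^3 + x^2) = x*(x - 5)*(x^2 + x) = x^2*(x - 5)*(x + 1)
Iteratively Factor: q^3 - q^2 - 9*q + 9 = (q + 3)*(q^2 - 4*q + 3) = (q - 1)*(q + 3)*(q - 3)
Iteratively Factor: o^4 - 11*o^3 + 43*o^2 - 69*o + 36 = (o - 1)*(o^3 - 10*o^2 + 33*o - 36) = (o - 4)*(o - 1)*(o^2 - 6*o + 9) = (o - 4)*(o - 3)*(o - 1)*(o - 3)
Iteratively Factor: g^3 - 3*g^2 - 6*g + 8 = (g + 2)*(g^2 - 5*g + 4) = (g - 1)*(g + 2)*(g - 4)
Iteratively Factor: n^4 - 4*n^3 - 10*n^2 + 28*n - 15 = (n - 1)*(n^3 - 3*n^2 - 13*n + 15) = (n - 1)*(n + 3)*(n^2 - 6*n + 5) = (n - 1)^2*(n + 3)*(n - 5)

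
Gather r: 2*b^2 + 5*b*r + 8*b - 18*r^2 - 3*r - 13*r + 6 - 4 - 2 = 2*b^2 + 8*b - 18*r^2 + r*(5*b - 16)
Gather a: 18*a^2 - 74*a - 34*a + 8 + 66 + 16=18*a^2 - 108*a + 90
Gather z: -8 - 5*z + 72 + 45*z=40*z + 64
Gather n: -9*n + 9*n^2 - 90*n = 9*n^2 - 99*n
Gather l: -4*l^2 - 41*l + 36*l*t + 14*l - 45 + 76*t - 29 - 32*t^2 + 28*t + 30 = -4*l^2 + l*(36*t - 27) - 32*t^2 + 104*t - 44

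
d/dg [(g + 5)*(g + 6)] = 2*g + 11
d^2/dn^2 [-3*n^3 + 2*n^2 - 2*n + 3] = 4 - 18*n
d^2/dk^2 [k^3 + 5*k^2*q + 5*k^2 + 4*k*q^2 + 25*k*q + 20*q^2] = 6*k + 10*q + 10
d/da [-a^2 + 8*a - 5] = 8 - 2*a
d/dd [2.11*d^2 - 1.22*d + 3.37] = 4.22*d - 1.22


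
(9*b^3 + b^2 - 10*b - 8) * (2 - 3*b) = -27*b^4 + 15*b^3 + 32*b^2 + 4*b - 16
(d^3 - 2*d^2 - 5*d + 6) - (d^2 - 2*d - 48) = d^3 - 3*d^2 - 3*d + 54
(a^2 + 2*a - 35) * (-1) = -a^2 - 2*a + 35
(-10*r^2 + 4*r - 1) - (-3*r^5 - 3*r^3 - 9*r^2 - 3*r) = 3*r^5 + 3*r^3 - r^2 + 7*r - 1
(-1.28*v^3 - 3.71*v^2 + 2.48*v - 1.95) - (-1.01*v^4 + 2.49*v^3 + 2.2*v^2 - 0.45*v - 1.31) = 1.01*v^4 - 3.77*v^3 - 5.91*v^2 + 2.93*v - 0.64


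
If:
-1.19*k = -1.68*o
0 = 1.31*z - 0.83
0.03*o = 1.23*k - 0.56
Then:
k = 0.46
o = 0.33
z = 0.63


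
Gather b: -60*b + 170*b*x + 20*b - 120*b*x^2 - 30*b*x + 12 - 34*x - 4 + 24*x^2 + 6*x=b*(-120*x^2 + 140*x - 40) + 24*x^2 - 28*x + 8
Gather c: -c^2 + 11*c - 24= -c^2 + 11*c - 24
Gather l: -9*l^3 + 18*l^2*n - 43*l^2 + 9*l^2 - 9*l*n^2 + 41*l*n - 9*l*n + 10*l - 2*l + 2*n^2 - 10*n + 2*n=-9*l^3 + l^2*(18*n - 34) + l*(-9*n^2 + 32*n + 8) + 2*n^2 - 8*n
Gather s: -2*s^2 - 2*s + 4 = -2*s^2 - 2*s + 4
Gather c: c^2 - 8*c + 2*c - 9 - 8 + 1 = c^2 - 6*c - 16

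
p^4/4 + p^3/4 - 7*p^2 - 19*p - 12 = (p/4 + 1)*(p - 6)*(p + 1)*(p + 2)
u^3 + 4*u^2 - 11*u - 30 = (u - 3)*(u + 2)*(u + 5)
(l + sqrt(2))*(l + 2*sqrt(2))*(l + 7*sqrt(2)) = l^3 + 10*sqrt(2)*l^2 + 46*l + 28*sqrt(2)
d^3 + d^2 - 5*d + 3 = (d - 1)^2*(d + 3)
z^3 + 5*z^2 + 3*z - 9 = (z - 1)*(z + 3)^2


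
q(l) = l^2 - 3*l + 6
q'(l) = 2*l - 3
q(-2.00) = 16.00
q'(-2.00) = -7.00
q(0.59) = 4.58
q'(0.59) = -1.82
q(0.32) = 5.14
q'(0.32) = -2.36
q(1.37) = 3.77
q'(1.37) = -0.26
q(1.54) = 3.75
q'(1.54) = 0.08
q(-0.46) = 7.59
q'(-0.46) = -3.92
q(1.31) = 3.79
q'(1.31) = -0.38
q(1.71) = 3.79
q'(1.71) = 0.42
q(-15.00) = 276.00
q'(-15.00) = -33.00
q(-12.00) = 186.00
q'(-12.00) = -27.00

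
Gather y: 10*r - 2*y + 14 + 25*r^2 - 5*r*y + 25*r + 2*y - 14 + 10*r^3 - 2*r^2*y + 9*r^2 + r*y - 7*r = 10*r^3 + 34*r^2 + 28*r + y*(-2*r^2 - 4*r)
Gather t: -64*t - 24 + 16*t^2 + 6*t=16*t^2 - 58*t - 24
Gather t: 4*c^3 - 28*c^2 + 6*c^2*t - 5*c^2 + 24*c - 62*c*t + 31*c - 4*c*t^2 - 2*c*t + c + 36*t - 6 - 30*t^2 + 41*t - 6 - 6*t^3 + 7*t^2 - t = 4*c^3 - 33*c^2 + 56*c - 6*t^3 + t^2*(-4*c - 23) + t*(6*c^2 - 64*c + 76) - 12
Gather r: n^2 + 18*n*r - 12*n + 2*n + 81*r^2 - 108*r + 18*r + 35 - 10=n^2 - 10*n + 81*r^2 + r*(18*n - 90) + 25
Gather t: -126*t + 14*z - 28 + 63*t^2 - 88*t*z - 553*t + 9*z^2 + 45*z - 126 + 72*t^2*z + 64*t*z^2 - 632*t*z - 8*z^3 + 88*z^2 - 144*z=t^2*(72*z + 63) + t*(64*z^2 - 720*z - 679) - 8*z^3 + 97*z^2 - 85*z - 154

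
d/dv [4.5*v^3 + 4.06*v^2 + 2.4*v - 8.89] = 13.5*v^2 + 8.12*v + 2.4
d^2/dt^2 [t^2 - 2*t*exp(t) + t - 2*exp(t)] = -2*t*exp(t) - 6*exp(t) + 2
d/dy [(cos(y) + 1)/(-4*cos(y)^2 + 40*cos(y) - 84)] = (sin(y)^2 - 2*cos(y) + 30)*sin(y)/(4*(cos(y)^2 - 10*cos(y) + 21)^2)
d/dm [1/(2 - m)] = (m - 2)^(-2)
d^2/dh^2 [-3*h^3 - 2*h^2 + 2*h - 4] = -18*h - 4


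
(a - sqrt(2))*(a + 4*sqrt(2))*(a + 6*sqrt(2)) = a^3 + 9*sqrt(2)*a^2 + 28*a - 48*sqrt(2)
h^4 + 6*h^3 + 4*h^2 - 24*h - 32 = (h - 2)*(h + 2)^2*(h + 4)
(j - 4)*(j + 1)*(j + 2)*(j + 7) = j^4 + 6*j^3 - 17*j^2 - 78*j - 56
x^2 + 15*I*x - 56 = (x + 7*I)*(x + 8*I)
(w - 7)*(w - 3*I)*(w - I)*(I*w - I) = I*w^4 + 4*w^3 - 8*I*w^3 - 32*w^2 + 4*I*w^2 + 28*w + 24*I*w - 21*I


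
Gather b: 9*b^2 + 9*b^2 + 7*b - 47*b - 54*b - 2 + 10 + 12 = 18*b^2 - 94*b + 20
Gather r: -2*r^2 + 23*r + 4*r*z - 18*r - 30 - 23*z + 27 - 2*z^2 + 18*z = -2*r^2 + r*(4*z + 5) - 2*z^2 - 5*z - 3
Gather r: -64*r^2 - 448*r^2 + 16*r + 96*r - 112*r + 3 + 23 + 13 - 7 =32 - 512*r^2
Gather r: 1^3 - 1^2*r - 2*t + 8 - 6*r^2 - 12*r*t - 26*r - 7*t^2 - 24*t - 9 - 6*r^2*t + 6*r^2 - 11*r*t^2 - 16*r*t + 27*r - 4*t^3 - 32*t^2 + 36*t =-6*r^2*t + r*(-11*t^2 - 28*t) - 4*t^3 - 39*t^2 + 10*t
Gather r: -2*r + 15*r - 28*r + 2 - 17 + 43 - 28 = -15*r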